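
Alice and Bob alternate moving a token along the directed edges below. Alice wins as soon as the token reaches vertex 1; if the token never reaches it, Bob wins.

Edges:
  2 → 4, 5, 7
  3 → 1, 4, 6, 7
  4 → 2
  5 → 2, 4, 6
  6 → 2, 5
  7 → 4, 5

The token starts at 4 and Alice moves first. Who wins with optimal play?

Bob

Track states (vertex, player-to-move).
A0 = {(1,Alice), (1,Bob)}
A1: add {(3,Alice)}.
A2 = A1; e.g. (2,Alice) stays out. (4,Alice) never enters ⇒ Bob avoids the target.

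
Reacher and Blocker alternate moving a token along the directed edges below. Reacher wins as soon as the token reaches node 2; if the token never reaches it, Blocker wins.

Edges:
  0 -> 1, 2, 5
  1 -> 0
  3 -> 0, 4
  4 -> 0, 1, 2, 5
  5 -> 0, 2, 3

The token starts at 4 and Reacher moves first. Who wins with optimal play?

Track states (vertex, player-to-move).
A0 = {(2,Reacher), (2,Blocker)}
A1: add {(0,Reacher), (4,Reacher), (5,Reacher)}.
(4,Reacher) ∈ A1 ⇒ Reacher forces the target.

Reacher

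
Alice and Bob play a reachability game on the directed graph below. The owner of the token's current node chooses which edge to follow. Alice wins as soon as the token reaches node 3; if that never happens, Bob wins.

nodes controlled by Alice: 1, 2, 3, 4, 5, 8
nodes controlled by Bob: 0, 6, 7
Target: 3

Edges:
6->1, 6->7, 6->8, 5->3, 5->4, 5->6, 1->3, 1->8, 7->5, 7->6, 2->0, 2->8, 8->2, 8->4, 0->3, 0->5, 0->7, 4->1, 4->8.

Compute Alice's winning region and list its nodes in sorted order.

A0 = {3}
A1: add {1, 5} — 1 (Alice) has 1→3; 5 (Alice) has 5→3.
A2: add {4} — 4 (Alice) has 4→1.
A3: add {8} — 8 (Alice) has 8→4.
A4: add {2} — 2 (Alice) has 2→8.
A5 = A4; e.g. 0 (Bob) can still go to 7. Fixed point.
Alice's winning region = {1, 2, 3, 4, 5, 8}.

1, 2, 3, 4, 5, 8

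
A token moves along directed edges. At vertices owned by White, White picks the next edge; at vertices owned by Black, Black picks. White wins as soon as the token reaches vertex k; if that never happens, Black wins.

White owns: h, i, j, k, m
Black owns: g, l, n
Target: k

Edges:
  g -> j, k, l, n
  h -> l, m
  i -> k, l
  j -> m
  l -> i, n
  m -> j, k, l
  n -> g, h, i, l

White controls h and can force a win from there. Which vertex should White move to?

A0 = {k}
A1: add {i, m} — i (White) has i→k; m (White) has m→k.
A2: add {h, j} — h (White) has h→m; j (White) has j→m.
A3 = A2; e.g. g (Black) can still go to l. Fixed point.
From h, successor m is in the attractor (rank 1); the other successor l is not.

m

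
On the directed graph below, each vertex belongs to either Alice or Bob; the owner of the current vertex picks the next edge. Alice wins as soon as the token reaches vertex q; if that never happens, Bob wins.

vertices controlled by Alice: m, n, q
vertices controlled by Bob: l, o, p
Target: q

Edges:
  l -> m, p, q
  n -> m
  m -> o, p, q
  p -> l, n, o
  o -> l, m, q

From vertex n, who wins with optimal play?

Alice

A0 = {q}
A1: add {m} — m (Alice) has m→q.
A2: add {n} — n (Alice) has n→m.
A3 = A2; e.g. l (Bob) can still go to p. Fixed point.
n ∈ A2, so Alice can force the target.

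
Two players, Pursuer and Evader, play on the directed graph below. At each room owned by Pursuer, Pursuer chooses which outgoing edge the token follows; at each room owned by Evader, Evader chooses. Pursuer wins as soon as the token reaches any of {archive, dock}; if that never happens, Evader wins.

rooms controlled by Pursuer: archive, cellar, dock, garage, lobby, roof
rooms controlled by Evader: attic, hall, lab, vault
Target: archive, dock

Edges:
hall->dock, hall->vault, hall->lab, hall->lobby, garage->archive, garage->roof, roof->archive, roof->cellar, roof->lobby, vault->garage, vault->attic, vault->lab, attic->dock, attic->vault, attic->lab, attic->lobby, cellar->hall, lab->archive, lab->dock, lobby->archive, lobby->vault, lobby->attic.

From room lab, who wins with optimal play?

Pursuer

A0 = {archive, dock}
A1: add {garage, lab, lobby, roof} — garage (Pursuer) has garage→archive; roof (Pursuer) has roof→archive; lab (Evader): all of {archive, dock} already in; lobby (Pursuer) has lobby→archive.
A2 = A1; e.g. hall (Evader) can still go to vault. Fixed point.
lab ∈ A1, so Pursuer can force the target.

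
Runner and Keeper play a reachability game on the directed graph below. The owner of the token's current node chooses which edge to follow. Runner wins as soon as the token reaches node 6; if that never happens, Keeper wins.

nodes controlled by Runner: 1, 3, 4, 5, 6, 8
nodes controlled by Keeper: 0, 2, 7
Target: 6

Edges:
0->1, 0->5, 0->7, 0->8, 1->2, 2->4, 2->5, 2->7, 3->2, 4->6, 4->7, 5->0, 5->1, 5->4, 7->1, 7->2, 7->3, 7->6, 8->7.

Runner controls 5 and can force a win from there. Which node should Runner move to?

4

A0 = {6}
A1: add {4} — 4 (Runner) has 4→6.
A2: add {5} — 5 (Runner) has 5→4.
A3 = A2; e.g. 0 (Keeper) can still go to 1. Fixed point.
From 5, successor 4 is in the attractor (rank 1); the other successors 0, 1 are not.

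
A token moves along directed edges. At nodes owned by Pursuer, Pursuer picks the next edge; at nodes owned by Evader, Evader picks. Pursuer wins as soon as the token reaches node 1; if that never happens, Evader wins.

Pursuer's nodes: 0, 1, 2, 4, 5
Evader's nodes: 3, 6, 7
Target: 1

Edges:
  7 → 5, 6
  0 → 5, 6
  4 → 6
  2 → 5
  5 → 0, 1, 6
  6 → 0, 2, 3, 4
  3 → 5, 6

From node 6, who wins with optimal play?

A0 = {1}
A1: add {5} — 5 (Pursuer) has 5→1.
A2: add {0, 2} — 0 (Pursuer) has 0→5; 2 (Pursuer) has 2→5.
A3 = A2; e.g. 3 (Evader) can still go to 6. Fixed point.
6 never enters the attractor, so Evader can avoid the target forever.

Evader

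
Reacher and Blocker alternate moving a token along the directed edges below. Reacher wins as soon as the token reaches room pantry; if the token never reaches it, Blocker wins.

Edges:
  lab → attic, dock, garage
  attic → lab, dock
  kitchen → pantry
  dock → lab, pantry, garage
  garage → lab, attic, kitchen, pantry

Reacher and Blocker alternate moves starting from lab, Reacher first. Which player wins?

Track states (vertex, player-to-move).
A0 = {(pantry,Reacher), (pantry,Blocker)}
A1: add {(kitchen,Reacher), (kitchen,Blocker), (dock,Reacher), (garage,Reacher)}.
A2 = A1; e.g. (lab,Reacher) stays out. (lab,Reacher) never enters ⇒ Blocker avoids the target.

Blocker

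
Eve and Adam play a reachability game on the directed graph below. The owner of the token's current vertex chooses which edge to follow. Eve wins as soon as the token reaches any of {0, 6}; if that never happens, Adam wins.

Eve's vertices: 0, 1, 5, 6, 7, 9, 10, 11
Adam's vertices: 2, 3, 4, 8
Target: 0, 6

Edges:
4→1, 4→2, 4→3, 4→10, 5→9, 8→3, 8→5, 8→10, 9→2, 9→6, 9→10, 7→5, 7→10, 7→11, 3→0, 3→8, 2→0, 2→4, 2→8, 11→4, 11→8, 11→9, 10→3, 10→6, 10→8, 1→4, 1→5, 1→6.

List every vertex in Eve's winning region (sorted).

0, 1, 5, 6, 7, 9, 10, 11

A0 = {0, 6}
A1: add {1, 9, 10} — 1 (Eve) has 1→6; 9 (Eve) has 9→6; 10 (Eve) has 10→6.
A2: add {5, 7, 11} — 5 (Eve) has 5→9; 7 (Eve) has 7→10; 11 (Eve) has 11→9.
A3 = A2; e.g. 2 (Adam) can still go to 4. Fixed point.
Eve's winning region = {0, 1, 5, 6, 7, 9, 10, 11}.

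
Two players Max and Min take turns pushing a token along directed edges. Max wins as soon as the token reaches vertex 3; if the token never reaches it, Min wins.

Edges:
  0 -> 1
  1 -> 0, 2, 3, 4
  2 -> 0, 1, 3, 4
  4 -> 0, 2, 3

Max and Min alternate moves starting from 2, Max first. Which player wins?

Max

Track states (vertex, player-to-move).
A0 = {(3,Max), (3,Min)}
A1: add {(1,Max), (2,Max), (4,Max)}.
(2,Max) ∈ A1 ⇒ Max forces the target.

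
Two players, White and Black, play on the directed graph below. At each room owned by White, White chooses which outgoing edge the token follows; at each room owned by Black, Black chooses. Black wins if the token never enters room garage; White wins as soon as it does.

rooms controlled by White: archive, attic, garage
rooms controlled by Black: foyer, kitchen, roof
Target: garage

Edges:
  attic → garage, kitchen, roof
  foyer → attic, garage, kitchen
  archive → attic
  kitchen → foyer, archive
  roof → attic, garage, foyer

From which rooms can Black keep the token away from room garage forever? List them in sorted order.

foyer, kitchen, roof

A0 = {garage}
A1: add {attic} — attic (White) has attic→garage.
A2: add {archive} — archive (White) has archive→attic.
A3 = A2; e.g. foyer (Black) can still go to kitchen. Fixed point.
White's attractor = {archive, attic, garage}; Black avoids the target exactly from the complement.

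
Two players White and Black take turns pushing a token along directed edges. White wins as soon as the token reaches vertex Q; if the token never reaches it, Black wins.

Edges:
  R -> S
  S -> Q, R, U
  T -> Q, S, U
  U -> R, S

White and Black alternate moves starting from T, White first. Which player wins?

Track states (vertex, player-to-move).
A0 = {(Q,White), (Q,Black)}
A1: add {(S,White), (T,White)}.
(T,White) ∈ A1 ⇒ White forces the target.

White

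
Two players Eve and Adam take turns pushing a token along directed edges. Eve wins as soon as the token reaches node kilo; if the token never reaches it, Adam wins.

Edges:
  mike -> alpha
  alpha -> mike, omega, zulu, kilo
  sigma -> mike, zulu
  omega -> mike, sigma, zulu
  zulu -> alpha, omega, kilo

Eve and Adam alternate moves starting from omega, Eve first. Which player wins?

Eve

Track states (vertex, player-to-move).
A0 = {(kilo,Eve), (kilo,Adam)}
A1: add {(alpha,Eve), (zulu,Eve)}.
A2: add {(mike,Adam)}.
A3: add {(sigma,Eve), (omega,Eve)}.
(omega,Eve) ∈ A3 ⇒ Eve forces the target.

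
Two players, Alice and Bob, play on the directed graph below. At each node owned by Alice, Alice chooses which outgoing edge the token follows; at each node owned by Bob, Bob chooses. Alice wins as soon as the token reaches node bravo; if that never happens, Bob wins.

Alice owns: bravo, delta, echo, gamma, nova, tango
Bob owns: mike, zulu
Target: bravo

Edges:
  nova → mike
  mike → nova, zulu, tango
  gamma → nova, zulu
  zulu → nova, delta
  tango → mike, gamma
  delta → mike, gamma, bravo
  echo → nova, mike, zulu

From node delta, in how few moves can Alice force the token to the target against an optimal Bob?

A0 = {bravo}
A1: add {delta} — delta (Alice) has delta→bravo.
A2 = A1; e.g. nova (Alice) has no edge into A1. Fixed point.
delta enters the attractor at level 1, so Alice can force the target in 1 move from there.

1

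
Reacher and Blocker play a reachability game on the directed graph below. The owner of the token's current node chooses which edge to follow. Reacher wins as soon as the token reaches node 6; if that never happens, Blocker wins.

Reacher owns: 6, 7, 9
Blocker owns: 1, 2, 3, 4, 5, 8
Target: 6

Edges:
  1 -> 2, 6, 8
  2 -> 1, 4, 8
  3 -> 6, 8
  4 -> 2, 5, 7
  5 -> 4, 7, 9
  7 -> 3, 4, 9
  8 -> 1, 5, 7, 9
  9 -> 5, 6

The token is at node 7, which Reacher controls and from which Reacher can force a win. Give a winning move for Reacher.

9

A0 = {6}
A1: add {9} — 9 (Reacher) has 9→6.
A2: add {7} — 7 (Reacher) has 7→9.
A3 = A2; e.g. 1 (Blocker) can still go to 2. Fixed point.
From 7, successor 9 is in the attractor (rank 1); the other successors 3, 4 are not.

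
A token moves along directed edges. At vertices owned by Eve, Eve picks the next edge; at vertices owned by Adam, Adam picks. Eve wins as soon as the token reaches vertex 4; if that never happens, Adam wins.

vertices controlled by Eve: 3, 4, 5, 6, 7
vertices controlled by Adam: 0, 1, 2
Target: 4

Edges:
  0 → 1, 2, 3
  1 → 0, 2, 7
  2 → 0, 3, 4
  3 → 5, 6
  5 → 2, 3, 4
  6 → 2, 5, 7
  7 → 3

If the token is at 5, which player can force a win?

A0 = {4}
A1: add {5} — 5 (Eve) has 5→4.
5 ∈ A1, so Eve can force the target.

Eve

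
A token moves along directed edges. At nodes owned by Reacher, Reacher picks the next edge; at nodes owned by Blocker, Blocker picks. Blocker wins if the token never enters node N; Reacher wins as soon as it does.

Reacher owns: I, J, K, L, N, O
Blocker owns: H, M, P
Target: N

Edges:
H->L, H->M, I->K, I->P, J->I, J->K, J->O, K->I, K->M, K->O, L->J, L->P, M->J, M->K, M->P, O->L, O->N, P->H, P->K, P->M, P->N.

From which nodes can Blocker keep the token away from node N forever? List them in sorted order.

H, M, P

A0 = {N}
A1: add {O} — O (Reacher) has O→N.
A2: add {J, K} — J (Reacher) has J→O; K (Reacher) has K→O.
A3: add {I, L} — I (Reacher) has I→K; L (Reacher) has L→J.
A4 = A3; e.g. H (Blocker) can still go to M. Fixed point.
Reacher's attractor = {I, J, K, L, N, O}; Blocker avoids the target exactly from the complement.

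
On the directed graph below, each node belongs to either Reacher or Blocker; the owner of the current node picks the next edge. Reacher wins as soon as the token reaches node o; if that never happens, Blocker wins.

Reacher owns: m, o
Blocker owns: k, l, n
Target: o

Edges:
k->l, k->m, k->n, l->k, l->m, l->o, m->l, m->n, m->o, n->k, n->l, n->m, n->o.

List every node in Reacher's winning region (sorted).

m, o

A0 = {o}
A1: add {m} — m (Reacher) has m→o.
A2 = A1; e.g. k (Blocker) can still go to l. Fixed point.
Reacher's winning region = {m, o}.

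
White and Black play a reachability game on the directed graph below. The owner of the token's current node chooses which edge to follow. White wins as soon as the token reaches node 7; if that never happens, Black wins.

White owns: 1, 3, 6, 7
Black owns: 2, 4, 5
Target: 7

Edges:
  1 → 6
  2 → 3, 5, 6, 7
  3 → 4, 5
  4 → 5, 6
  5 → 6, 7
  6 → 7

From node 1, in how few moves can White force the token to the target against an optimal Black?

A0 = {7}
A1: add {6} — 6 (White) has 6→7.
A2: add {1, 5} — 1 (White) has 1→6; 5 (Black): all of {6, 7} already in.
1 enters the attractor at level 2, so White can force the target in 2 moves from there.

2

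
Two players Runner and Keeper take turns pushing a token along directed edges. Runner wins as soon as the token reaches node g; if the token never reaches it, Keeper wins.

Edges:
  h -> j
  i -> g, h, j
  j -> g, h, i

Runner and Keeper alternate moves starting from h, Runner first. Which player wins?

Keeper

Track states (vertex, player-to-move).
A0 = {(g,Runner), (g,Keeper)}
A1: add {(i,Runner), (j,Runner)}.
A2: add {(h,Keeper)}.
A3 = A2; e.g. (h,Runner) stays out. (h,Runner) never enters ⇒ Keeper avoids the target.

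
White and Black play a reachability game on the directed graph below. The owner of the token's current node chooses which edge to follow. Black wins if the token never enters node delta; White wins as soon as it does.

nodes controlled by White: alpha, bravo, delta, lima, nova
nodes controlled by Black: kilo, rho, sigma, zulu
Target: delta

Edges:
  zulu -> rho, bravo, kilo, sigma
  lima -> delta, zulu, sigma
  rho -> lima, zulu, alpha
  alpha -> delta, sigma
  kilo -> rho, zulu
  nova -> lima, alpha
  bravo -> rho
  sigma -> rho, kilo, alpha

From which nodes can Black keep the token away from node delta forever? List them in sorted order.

A0 = {delta}
A1: add {alpha, lima} — lima (White) has lima→delta; alpha (White) has alpha→delta.
A2: add {nova} — nova (White) has nova→lima.
A3 = A2; e.g. rho (Black) can still go to zulu. Fixed point.
White's attractor = {alpha, delta, lima, nova}; Black avoids the target exactly from the complement.

bravo, kilo, rho, sigma, zulu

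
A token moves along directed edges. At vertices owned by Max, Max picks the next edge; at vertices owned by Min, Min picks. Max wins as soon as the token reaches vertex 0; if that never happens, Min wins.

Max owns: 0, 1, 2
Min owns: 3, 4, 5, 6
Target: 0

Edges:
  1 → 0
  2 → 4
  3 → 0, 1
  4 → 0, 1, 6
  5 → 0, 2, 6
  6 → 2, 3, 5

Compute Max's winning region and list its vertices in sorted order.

A0 = {0}
A1: add {1} — 1 (Max) has 1→0.
A2: add {3} — 3 (Min): all of {0, 1} already in.
A3 = A2; e.g. 2 (Max) has no edge into A2. Fixed point.
Max's winning region = {0, 1, 3}.

0, 1, 3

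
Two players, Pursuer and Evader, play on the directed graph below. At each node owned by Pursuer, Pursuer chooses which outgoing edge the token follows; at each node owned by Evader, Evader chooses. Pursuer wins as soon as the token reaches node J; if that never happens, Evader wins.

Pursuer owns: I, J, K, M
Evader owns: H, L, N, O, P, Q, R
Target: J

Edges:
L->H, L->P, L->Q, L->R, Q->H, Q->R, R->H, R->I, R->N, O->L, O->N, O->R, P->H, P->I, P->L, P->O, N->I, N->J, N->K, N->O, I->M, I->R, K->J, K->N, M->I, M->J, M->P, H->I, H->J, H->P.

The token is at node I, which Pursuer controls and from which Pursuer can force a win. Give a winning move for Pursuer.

A0 = {J}
A1: add {K, M} — K (Pursuer) has K→J; M (Pursuer) has M→J.
A2: add {I} — I (Pursuer) has I→M.
A3 = A2; e.g. H (Evader) can still go to P. Fixed point.
From I, successor M is in the attractor (rank 1); the other successor R is not.

M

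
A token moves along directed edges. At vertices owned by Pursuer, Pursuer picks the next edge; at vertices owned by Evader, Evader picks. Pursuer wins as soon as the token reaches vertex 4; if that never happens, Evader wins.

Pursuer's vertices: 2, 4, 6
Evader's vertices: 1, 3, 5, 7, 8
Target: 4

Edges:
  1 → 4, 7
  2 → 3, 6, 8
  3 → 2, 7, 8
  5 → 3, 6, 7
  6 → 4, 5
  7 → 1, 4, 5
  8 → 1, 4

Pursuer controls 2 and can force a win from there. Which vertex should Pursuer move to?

6

A0 = {4}
A1: add {6} — 6 (Pursuer) has 6→4.
A2: add {2} — 2 (Pursuer) has 2→6.
A3 = A2; e.g. 1 (Evader) can still go to 7. Fixed point.
From 2, successor 6 is in the attractor (rank 1); the other successors 3, 8 are not.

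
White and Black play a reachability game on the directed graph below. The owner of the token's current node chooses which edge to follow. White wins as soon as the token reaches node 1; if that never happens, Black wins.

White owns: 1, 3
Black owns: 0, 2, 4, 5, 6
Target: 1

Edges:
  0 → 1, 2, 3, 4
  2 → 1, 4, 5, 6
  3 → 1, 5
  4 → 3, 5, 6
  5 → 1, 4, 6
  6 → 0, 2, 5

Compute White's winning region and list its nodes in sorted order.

1, 3

A0 = {1}
A1: add {3} — 3 (White) has 3→1.
A2 = A1; e.g. 0 (Black) can still go to 2. Fixed point.
White's winning region = {1, 3}.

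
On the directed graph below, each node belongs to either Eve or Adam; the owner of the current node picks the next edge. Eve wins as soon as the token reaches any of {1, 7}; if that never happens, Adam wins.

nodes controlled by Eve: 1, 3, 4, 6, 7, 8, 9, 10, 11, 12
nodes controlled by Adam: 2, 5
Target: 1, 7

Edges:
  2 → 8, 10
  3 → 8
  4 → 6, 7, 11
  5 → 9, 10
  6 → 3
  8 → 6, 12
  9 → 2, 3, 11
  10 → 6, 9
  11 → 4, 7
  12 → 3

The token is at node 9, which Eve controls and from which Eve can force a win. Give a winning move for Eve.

A0 = {1, 7}
A1: add {4, 11} — 4 (Eve) has 4→7; 11 (Eve) has 11→7.
A2: add {9} — 9 (Eve) has 9→11.
A3: add {10} — 10 (Eve) has 10→9.
A4: add {5} — 5 (Adam): all of {9, 10} already in.
A5 = A4; e.g. 2 (Adam) can still go to 8. Fixed point.
From 9, successor 11 is in the attractor (rank 1); the other successors 2, 3 are not.

11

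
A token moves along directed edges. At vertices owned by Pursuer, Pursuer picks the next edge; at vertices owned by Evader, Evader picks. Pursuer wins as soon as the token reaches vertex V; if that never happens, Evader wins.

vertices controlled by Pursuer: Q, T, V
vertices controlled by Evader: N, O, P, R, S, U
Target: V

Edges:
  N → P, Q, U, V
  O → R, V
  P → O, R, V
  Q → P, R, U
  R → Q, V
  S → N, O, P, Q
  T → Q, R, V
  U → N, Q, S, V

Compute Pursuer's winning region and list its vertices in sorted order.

A0 = {V}
A1: add {T} — T (Pursuer) has T→V.
A2 = A1; e.g. N (Evader) can still go to P. Fixed point.
Pursuer's winning region = {T, V}.

T, V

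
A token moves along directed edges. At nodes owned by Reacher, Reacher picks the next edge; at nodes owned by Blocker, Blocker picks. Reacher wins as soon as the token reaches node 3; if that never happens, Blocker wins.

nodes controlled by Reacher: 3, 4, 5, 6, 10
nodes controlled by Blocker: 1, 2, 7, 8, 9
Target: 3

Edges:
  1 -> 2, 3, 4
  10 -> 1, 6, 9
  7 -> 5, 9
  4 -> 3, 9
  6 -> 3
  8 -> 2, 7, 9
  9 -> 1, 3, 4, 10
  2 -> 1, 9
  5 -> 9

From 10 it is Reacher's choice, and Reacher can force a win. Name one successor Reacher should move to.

A0 = {3}
A1: add {4, 6} — 4 (Reacher) has 4→3; 6 (Reacher) has 6→3.
A2: add {10} — 10 (Reacher) has 10→6.
A3 = A2; e.g. 1 (Blocker) can still go to 2. Fixed point.
From 10, successor 6 is in the attractor (rank 1); the other successors 1, 9 are not.

6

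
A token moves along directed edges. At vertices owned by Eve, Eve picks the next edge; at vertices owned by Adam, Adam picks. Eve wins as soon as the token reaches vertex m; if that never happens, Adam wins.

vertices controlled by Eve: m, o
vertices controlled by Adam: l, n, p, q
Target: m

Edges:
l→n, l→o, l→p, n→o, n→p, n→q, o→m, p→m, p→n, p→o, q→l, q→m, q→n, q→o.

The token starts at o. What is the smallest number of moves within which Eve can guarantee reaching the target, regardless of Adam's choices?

1

A0 = {m}
A1: add {o} — o (Eve) has o→m.
A2 = A1; e.g. l (Adam) can still go to n. Fixed point.
o enters the attractor at level 1, so Eve can force the target in 1 move from there.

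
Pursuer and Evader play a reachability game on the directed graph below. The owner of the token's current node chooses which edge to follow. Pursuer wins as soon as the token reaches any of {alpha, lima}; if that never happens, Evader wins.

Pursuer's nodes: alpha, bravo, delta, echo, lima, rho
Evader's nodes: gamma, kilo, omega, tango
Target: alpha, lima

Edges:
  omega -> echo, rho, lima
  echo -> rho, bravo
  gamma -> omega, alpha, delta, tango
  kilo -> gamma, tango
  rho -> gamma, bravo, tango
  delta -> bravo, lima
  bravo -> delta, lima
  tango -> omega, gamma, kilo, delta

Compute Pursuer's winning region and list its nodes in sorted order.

A0 = {alpha, lima}
A1: add {bravo, delta} — delta (Pursuer) has delta→lima; bravo (Pursuer) has bravo→lima.
A2: add {echo, rho} — echo (Pursuer) has echo→bravo; rho (Pursuer) has rho→bravo.
A3: add {omega} — omega (Evader): all of {echo, rho, lima} already in.
A4 = A3; e.g. gamma (Evader) can still go to tango. Fixed point.
Pursuer's winning region = {alpha, bravo, delta, echo, lima, omega, rho}.

alpha, bravo, delta, echo, lima, omega, rho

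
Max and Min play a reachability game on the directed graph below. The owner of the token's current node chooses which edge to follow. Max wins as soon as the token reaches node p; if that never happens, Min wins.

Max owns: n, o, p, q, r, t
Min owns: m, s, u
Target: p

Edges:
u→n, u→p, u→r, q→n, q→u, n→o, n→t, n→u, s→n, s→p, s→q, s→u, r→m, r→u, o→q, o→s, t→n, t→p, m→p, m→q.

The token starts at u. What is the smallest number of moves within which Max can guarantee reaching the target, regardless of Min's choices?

A0 = {p}
A1: add {t} — t (Max) has t→p.
A2: add {n} — n (Max) has n→t.
A3: add {q} — q (Max) has q→n.
A4: add {m, o} — m (Min): all of {p, q} already in; o (Max) has o→q.
A5: add {r} — r (Max) has r→m.
A6: add {u} — u (Min): all of {n, p, r} already in.
u enters the attractor at level 6, so Max can force the target in 6 moves from there.

6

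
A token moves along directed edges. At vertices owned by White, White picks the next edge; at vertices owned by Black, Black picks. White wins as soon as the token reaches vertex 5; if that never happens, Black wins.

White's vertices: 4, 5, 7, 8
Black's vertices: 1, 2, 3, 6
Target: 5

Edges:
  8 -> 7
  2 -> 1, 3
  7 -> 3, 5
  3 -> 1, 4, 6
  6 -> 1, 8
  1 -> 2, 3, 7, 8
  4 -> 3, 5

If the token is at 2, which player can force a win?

Black

A0 = {5}
A1: add {4, 7} — 4 (White) has 4→5; 7 (White) has 7→5.
A2: add {8} — 8 (White) has 8→7.
A3 = A2; e.g. 1 (Black) can still go to 2. Fixed point.
2 never enters the attractor, so Black can avoid the target forever.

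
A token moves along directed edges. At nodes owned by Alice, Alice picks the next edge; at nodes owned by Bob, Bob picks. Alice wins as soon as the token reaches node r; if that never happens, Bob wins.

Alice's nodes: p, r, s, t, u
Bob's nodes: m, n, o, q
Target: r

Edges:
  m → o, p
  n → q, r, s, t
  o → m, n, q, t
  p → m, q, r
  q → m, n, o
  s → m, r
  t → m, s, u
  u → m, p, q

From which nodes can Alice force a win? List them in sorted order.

p, r, s, t, u

A0 = {r}
A1: add {p, s} — p (Alice) has p→r; s (Alice) has s→r.
A2: add {t, u} — t (Alice) has t→s; u (Alice) has u→p.
A3 = A2; e.g. m (Bob) can still go to o. Fixed point.
Alice's winning region = {p, r, s, t, u}.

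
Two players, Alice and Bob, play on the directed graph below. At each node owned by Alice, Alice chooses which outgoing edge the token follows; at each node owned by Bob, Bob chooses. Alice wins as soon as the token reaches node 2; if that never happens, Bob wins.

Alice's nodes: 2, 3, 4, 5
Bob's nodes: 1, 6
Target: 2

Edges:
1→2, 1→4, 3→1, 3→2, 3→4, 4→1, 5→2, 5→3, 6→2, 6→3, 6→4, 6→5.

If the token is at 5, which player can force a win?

Alice

A0 = {2}
A1: add {3, 5} — 3 (Alice) has 3→2; 5 (Alice) has 5→2.
A2 = A1; e.g. 1 (Bob) can still go to 4. Fixed point.
5 ∈ A1, so Alice can force the target.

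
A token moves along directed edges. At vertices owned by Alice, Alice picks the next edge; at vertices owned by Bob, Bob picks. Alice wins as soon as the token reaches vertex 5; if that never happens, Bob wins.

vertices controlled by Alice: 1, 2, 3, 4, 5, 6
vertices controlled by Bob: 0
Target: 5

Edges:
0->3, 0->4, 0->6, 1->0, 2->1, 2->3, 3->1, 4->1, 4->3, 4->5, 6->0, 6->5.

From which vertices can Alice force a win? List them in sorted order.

4, 5, 6

A0 = {5}
A1: add {4, 6} — 4 (Alice) has 4→5; 6 (Alice) has 6→5.
A2 = A1; e.g. 0 (Bob) can still go to 3. Fixed point.
Alice's winning region = {4, 5, 6}.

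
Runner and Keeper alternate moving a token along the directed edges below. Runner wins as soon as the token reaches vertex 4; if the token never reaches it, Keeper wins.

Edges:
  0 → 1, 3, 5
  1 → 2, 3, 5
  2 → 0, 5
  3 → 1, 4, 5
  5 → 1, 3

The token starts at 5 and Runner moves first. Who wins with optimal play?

Track states (vertex, player-to-move).
A0 = {(4,Runner), (4,Keeper)}
A1: add {(3,Runner)}.
A2 = A1; e.g. (0,Runner) stays out. (5,Runner) never enters ⇒ Keeper avoids the target.

Keeper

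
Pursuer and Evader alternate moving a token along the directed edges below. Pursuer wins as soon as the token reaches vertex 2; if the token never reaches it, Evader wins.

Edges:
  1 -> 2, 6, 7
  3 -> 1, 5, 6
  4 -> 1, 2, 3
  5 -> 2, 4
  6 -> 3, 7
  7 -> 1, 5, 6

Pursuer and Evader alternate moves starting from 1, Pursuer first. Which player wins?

Track states (vertex, player-to-move).
A0 = {(2,Pursuer), (2,Evader)}
A1: add {(1,Pursuer), (4,Pursuer), (5,Pursuer)}.
(1,Pursuer) ∈ A1 ⇒ Pursuer forces the target.

Pursuer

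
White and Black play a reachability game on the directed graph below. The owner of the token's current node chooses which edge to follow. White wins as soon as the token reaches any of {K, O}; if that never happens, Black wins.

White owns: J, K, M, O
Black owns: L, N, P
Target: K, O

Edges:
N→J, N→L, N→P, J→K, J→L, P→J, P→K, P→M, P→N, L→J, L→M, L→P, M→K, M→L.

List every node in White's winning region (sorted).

A0 = {K, O}
A1: add {J, M} — J (White) has J→K; M (White) has M→K.
A2 = A1; e.g. L (Black) can still go to P. Fixed point.
White's winning region = {J, K, M, O}.

J, K, M, O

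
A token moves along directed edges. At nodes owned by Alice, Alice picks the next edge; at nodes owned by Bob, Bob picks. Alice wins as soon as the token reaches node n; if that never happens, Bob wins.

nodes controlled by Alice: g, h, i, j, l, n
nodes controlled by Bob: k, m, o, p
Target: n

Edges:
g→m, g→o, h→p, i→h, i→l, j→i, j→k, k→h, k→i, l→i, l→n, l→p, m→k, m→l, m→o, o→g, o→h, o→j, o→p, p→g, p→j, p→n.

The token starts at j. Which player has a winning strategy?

A0 = {n}
A1: add {l} — l (Alice) has l→n.
A2: add {i} — i (Alice) has i→l.
A3: add {j} — j (Alice) has j→i.
A4 = A3; e.g. g (Alice) has no edge into A3. Fixed point.
j ∈ A3, so Alice can force the target.

Alice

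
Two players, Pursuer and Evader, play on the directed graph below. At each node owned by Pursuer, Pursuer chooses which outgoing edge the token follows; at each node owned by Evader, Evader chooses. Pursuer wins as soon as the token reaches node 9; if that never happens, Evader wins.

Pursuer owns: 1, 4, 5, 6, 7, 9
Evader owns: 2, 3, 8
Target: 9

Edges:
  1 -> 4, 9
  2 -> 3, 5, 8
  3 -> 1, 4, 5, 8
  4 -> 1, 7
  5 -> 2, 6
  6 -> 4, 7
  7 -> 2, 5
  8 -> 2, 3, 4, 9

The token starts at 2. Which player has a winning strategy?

A0 = {9}
A1: add {1} — 1 (Pursuer) has 1→9.
A2: add {4} — 4 (Pursuer) has 4→1.
A3: add {6} — 6 (Pursuer) has 6→4.
A4: add {5} — 5 (Pursuer) has 5→6.
A5: add {7} — 7 (Pursuer) has 7→5.
A6 = A5; e.g. 2 (Evader) can still go to 3. Fixed point.
2 never enters the attractor, so Evader can avoid the target forever.

Evader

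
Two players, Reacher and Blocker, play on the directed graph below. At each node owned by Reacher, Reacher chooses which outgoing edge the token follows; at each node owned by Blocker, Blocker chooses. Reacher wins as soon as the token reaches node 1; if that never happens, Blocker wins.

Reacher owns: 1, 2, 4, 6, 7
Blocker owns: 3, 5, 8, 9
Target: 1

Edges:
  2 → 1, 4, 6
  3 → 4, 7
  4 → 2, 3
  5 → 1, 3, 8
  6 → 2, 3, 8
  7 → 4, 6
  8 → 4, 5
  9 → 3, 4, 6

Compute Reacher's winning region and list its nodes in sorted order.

1, 2, 3, 4, 6, 7, 9

A0 = {1}
A1: add {2} — 2 (Reacher) has 2→1.
A2: add {4, 6} — 4 (Reacher) has 4→2; 6 (Reacher) has 6→2.
A3: add {7} — 7 (Reacher) has 7→4.
A4: add {3} — 3 (Blocker): all of {4, 7} already in.
A5: add {9} — 9 (Blocker): all of {3, 4, 6} already in.
A6 = A5; e.g. 5 (Blocker) can still go to 8. Fixed point.
Reacher's winning region = {1, 2, 3, 4, 6, 7, 9}.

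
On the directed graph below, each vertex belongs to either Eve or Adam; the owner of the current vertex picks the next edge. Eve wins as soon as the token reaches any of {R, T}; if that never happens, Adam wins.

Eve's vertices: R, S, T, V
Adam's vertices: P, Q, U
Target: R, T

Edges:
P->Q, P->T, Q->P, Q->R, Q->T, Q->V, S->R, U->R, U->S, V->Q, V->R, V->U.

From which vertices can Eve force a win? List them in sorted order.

R, S, T, U, V

A0 = {R, T}
A1: add {S, V} — S (Eve) has S→R; V (Eve) has V→R.
A2: add {U} — U (Adam): all of {R, S} already in.
A3 = A2; e.g. P (Adam) can still go to Q. Fixed point.
Eve's winning region = {R, S, T, U, V}.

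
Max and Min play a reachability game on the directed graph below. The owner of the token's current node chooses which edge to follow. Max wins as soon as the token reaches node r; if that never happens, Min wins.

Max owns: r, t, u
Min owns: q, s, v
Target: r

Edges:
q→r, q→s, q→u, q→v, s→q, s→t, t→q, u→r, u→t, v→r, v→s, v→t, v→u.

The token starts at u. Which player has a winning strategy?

Max

A0 = {r}
A1: add {u} — u (Max) has u→r.
A2 = A1; e.g. q (Min) can still go to s. Fixed point.
u ∈ A1, so Max can force the target.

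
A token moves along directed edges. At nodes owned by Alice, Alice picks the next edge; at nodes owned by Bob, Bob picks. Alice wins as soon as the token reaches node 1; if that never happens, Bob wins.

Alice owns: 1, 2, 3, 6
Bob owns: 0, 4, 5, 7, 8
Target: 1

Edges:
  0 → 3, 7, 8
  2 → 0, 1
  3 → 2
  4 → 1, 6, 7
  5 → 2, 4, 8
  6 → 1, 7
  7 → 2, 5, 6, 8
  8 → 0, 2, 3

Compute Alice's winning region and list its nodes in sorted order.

A0 = {1}
A1: add {2, 6} — 2 (Alice) has 2→1; 6 (Alice) has 6→1.
A2: add {3} — 3 (Alice) has 3→2.
A3 = A2; e.g. 0 (Bob) can still go to 7. Fixed point.
Alice's winning region = {1, 2, 3, 6}.

1, 2, 3, 6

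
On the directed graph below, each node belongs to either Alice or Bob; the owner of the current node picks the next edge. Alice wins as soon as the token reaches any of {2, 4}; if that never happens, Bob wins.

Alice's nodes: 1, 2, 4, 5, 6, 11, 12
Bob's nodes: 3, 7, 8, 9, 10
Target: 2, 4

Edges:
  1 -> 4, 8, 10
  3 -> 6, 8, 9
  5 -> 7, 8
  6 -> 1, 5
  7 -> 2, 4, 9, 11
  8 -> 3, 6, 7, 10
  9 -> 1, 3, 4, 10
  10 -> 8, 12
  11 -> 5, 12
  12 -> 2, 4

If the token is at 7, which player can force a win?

A0 = {2, 4}
A1: add {1, 12} — 1 (Alice) has 1→4; 12 (Alice) has 12→2.
A2: add {6, 11} — 6 (Alice) has 6→1; 11 (Alice) has 11→12.
A3 = A2; e.g. 3 (Bob) can still go to 8. Fixed point.
7 never enters the attractor, so Bob can avoid the target forever.

Bob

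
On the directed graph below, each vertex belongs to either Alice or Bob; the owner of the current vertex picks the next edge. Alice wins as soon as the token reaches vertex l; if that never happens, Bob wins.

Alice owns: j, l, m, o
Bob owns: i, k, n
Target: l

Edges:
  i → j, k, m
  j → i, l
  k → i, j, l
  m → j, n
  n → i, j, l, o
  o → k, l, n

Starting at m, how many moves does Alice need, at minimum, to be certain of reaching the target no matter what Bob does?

2

A0 = {l}
A1: add {j, o} — j (Alice) has j→l; o (Alice) has o→l.
A2: add {m} — m (Alice) has m→j.
A3 = A2; e.g. i (Bob) can still go to k. Fixed point.
m enters the attractor at level 2, so Alice can force the target in 2 moves from there.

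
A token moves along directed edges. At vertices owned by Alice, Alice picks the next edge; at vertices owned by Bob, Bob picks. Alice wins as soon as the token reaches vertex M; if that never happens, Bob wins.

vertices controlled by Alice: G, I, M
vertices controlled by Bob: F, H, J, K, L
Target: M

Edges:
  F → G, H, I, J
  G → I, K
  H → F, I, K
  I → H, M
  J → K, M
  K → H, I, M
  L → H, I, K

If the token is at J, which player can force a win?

Bob

A0 = {M}
A1: add {I} — I (Alice) has I→M.
A2: add {G} — G (Alice) has G→I.
A3 = A2; e.g. F (Bob) can still go to H. Fixed point.
J never enters the attractor, so Bob can avoid the target forever.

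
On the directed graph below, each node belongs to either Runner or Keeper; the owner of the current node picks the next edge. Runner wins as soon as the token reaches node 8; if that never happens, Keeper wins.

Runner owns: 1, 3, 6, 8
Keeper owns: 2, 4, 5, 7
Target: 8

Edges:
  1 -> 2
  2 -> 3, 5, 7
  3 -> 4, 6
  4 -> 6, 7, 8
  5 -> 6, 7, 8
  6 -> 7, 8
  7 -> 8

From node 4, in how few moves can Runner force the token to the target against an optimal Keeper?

A0 = {8}
A1: add {6, 7} — 6 (Runner) has 6→8; 7 (Keeper): all of {8} already in.
A2: add {3, 4, 5} — 3 (Runner) has 3→6; 4 (Keeper): all of {6, 7, 8} already in; 5 (Keeper): all of {6, 7, 8} already in.
4 enters the attractor at level 2, so Runner can force the target in 2 moves from there.

2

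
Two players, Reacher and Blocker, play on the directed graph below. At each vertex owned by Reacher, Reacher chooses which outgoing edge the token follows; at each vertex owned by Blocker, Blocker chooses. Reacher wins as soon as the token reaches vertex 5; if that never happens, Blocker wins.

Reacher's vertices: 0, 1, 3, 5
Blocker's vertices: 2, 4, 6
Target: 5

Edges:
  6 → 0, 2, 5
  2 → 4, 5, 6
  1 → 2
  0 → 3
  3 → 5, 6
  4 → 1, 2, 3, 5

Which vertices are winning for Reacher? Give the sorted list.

0, 3, 5

A0 = {5}
A1: add {3} — 3 (Reacher) has 3→5.
A2: add {0} — 0 (Reacher) has 0→3.
A3 = A2; e.g. 1 (Reacher) has no edge into A2. Fixed point.
Reacher's winning region = {0, 3, 5}.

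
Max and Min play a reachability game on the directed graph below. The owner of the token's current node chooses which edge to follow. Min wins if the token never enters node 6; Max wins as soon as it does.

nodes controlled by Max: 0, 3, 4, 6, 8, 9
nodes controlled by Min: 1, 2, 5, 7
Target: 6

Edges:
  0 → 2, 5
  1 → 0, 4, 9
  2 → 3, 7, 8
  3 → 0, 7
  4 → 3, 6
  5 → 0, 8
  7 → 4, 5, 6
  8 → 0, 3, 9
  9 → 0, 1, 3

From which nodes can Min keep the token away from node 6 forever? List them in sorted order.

A0 = {6}
A1: add {4} — 4 (Max) has 4→6.
A2 = A1; e.g. 0 (Max) has no edge into A1. Fixed point.
Max's attractor = {4, 6}; Min avoids the target exactly from the complement.

0, 1, 2, 3, 5, 7, 8, 9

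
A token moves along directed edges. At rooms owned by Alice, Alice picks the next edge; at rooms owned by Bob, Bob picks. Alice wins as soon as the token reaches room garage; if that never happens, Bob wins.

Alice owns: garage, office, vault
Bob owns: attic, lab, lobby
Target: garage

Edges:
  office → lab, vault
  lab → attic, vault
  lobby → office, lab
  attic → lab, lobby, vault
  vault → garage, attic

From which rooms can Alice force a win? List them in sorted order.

A0 = {garage}
A1: add {vault} — vault (Alice) has vault→garage.
A2: add {office} — office (Alice) has office→vault.
A3 = A2; e.g. lab (Bob) can still go to attic. Fixed point.
Alice's winning region = {garage, office, vault}.

garage, office, vault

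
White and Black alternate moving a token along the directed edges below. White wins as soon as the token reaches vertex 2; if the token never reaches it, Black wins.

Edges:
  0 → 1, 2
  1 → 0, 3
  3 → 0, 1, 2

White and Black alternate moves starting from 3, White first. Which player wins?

White

Track states (vertex, player-to-move).
A0 = {(2,White), (2,Black)}
A1: add {(0,White), (3,White)}.
(3,White) ∈ A1 ⇒ White forces the target.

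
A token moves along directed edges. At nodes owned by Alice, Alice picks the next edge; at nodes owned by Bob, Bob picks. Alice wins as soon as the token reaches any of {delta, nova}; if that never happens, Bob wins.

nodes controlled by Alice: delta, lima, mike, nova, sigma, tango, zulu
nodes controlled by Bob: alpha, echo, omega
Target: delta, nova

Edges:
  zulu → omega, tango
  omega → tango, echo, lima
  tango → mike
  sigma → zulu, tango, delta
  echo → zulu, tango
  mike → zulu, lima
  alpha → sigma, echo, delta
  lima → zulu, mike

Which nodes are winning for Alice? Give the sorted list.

delta, nova, sigma

A0 = {delta, nova}
A1: add {sigma} — sigma (Alice) has sigma→delta.
A2 = A1; e.g. zulu (Alice) has no edge into A1. Fixed point.
Alice's winning region = {delta, nova, sigma}.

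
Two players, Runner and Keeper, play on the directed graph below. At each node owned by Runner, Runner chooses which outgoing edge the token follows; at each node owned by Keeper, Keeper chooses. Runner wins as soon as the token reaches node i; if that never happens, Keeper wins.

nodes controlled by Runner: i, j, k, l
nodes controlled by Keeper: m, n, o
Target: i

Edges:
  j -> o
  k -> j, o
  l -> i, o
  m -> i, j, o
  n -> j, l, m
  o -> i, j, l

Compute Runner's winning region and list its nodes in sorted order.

i, l

A0 = {i}
A1: add {l} — l (Runner) has l→i.
A2 = A1; e.g. j (Runner) has no edge into A1. Fixed point.
Runner's winning region = {i, l}.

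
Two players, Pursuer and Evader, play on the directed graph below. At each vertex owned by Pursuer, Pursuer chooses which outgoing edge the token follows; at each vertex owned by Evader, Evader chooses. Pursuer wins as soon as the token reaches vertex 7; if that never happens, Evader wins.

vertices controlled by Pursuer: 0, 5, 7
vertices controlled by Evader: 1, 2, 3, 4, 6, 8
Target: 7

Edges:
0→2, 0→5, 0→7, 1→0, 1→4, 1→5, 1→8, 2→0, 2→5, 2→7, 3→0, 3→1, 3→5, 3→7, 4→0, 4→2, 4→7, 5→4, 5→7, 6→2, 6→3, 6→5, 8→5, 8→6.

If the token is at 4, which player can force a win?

Pursuer

A0 = {7}
A1: add {0, 5} — 0 (Pursuer) has 0→7; 5 (Pursuer) has 5→7.
A2: add {2} — 2 (Evader): all of {0, 5, 7} already in.
A3: add {4} — 4 (Evader): all of {0, 2, 7} already in.
A4 = A3; e.g. 1 (Evader) can still go to 8. Fixed point.
4 ∈ A3, so Pursuer can force the target.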